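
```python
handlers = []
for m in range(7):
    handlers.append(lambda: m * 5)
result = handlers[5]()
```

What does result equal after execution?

Step 1: All lambdas reference the same variable m (late binding).
Step 2: After the loop, m = 6. Every lambda returns m * 5.
Step 3: handlers[5]() = 6 * 5 = 30

The answer is 30.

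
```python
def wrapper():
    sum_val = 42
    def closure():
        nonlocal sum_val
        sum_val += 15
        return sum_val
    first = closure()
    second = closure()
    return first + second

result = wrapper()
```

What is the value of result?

Step 1: sum_val starts at 42.
Step 2: First call: sum_val = 42 + 15 = 57, returns 57.
Step 3: Second call: sum_val = 57 + 15 = 72, returns 72.
Step 4: result = 57 + 72 = 129

The answer is 129.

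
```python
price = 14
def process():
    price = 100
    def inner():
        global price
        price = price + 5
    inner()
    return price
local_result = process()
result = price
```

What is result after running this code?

Step 1: Global price = 14. process() creates local price = 100.
Step 2: inner() declares global price and adds 5: global price = 14 + 5 = 19.
Step 3: process() returns its local price = 100 (unaffected by inner).
Step 4: result = global price = 19

The answer is 19.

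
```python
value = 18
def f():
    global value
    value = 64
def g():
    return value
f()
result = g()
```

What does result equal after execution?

Step 1: value = 18.
Step 2: f() sets global value = 64.
Step 3: g() reads global value = 64. result = 64

The answer is 64.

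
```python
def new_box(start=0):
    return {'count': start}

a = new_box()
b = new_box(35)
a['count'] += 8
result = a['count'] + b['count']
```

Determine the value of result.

Step 1: new_box() returns a new dict each call (immutable default 0).
Step 2: a = {'count': 0}, b = {'count': 35}.
Step 3: a['count'] += 8 = 8. result = 8 + 35 = 43

The answer is 43.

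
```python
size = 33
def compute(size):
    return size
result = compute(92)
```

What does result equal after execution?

Step 1: Global size = 33.
Step 2: compute(92) takes parameter size = 92, which shadows the global.
Step 3: result = 92

The answer is 92.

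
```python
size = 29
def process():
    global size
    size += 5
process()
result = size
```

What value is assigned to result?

Step 1: size = 29 globally.
Step 2: process() modifies global size: size += 5 = 34.
Step 3: result = 34

The answer is 34.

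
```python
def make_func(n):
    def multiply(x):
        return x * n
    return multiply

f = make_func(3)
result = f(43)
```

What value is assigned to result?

Step 1: make_func(3) returns multiply closure with n = 3.
Step 2: f(43) computes 43 * 3 = 129.
Step 3: result = 129

The answer is 129.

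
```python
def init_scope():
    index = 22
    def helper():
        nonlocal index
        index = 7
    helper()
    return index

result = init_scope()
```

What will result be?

Step 1: init_scope() sets index = 22.
Step 2: helper() uses nonlocal to reassign index = 7.
Step 3: result = 7

The answer is 7.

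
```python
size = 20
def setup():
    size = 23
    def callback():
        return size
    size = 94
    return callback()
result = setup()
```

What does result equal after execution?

Step 1: setup() sets size = 23, then later size = 94.
Step 2: callback() is called after size is reassigned to 94. Closures capture variables by reference, not by value.
Step 3: result = 94

The answer is 94.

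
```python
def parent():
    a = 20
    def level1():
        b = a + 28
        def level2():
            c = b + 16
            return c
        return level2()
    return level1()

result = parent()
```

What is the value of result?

Step 1: a = 20. b = a + 28 = 48.
Step 2: c = b + 16 = 48 + 16 = 64.
Step 3: result = 64

The answer is 64.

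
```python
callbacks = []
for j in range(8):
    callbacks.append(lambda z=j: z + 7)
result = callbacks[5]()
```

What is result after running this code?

Step 1: Default argument z=j captures j's value at definition time.
Step 2: callbacks[5] was defined when j = 5, so z defaults to 5.
Step 3: result = 5 + 7 = 12 (default arg fixes the late binding issue)

The answer is 12.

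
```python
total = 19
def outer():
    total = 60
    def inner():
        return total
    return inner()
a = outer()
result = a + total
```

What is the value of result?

Step 1: outer() has local total = 60. inner() reads from enclosing.
Step 2: outer() returns 60. Global total = 19 unchanged.
Step 3: result = 60 + 19 = 79

The answer is 79.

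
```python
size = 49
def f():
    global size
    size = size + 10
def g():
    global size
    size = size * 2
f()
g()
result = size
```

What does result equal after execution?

Step 1: size = 49.
Step 2: f() adds 10: size = 49 + 10 = 59.
Step 3: g() doubles: size = 59 * 2 = 118.
Step 4: result = 118

The answer is 118.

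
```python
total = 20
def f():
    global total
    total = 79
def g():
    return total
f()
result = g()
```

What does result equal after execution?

Step 1: total = 20.
Step 2: f() sets global total = 79.
Step 3: g() reads global total = 79. result = 79

The answer is 79.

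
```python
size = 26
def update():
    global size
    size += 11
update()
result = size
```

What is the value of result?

Step 1: size = 26 globally.
Step 2: update() modifies global size: size += 11 = 37.
Step 3: result = 37

The answer is 37.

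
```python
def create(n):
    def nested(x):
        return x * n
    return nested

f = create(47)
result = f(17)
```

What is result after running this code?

Step 1: create(47) creates a closure capturing n = 47.
Step 2: f(17) computes 17 * 47 = 799.
Step 3: result = 799

The answer is 799.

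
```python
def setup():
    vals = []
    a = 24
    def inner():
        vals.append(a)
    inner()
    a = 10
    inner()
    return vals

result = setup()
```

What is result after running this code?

Step 1: a = 24. inner() appends current a to vals.
Step 2: First inner(): appends 24. Then a = 10.
Step 3: Second inner(): appends 10 (closure sees updated a). result = [24, 10]

The answer is [24, 10].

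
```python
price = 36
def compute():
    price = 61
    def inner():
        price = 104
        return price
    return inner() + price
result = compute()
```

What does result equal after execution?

Step 1: compute() has local price = 61. inner() has local price = 104.
Step 2: inner() returns its local price = 104.
Step 3: compute() returns 104 + its own price (61) = 165

The answer is 165.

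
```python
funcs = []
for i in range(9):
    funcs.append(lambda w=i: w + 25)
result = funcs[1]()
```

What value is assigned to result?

Step 1: Default argument w=i captures i's value at definition time.
Step 2: funcs[1] was defined when i = 1, so w defaults to 1.
Step 3: result = 1 + 25 = 26 (default arg fixes the late binding issue)

The answer is 26.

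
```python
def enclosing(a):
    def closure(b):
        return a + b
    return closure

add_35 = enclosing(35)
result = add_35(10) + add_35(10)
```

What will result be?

Step 1: add_35 captures a = 35.
Step 2: add_35(10) = 35 + 10 = 45, called twice.
Step 3: result = 45 + 45 = 90

The answer is 90.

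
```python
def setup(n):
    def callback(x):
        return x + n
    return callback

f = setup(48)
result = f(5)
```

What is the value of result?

Step 1: setup(48) creates a closure that captures n = 48.
Step 2: f(5) calls the closure with x = 5, returning 5 + 48 = 53.
Step 3: result = 53

The answer is 53.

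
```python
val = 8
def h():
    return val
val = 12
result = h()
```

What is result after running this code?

Step 1: val is first set to 8, then reassigned to 12.
Step 2: h() is called after the reassignment, so it looks up the current global val = 12.
Step 3: result = 12

The answer is 12.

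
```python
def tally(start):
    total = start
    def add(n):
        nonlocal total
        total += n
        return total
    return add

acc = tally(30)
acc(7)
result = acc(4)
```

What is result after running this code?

Step 1: tally(30) creates closure with total = 30.
Step 2: First acc(7): total = 30 + 7 = 37.
Step 3: Second acc(4): total = 37 + 4 = 41. result = 41

The answer is 41.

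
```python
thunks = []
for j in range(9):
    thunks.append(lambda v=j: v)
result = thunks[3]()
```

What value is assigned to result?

Step 1: Default argument v=j captures j's value at each iteration.
Step 2: thunks[3] captured v = 3 when j was 3.
Step 3: result = 3

The answer is 3.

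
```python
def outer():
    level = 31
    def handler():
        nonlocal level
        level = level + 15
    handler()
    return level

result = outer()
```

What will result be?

Step 1: outer() sets level = 31.
Step 2: handler() uses nonlocal to modify level in outer's scope: level = 31 + 15 = 46.
Step 3: outer() returns the modified level = 46

The answer is 46.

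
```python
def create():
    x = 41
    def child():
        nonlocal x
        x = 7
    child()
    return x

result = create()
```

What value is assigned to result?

Step 1: create() sets x = 41.
Step 2: child() uses nonlocal to reassign x = 7.
Step 3: result = 7

The answer is 7.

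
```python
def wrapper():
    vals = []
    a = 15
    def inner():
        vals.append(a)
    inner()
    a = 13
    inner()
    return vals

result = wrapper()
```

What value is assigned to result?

Step 1: a = 15. inner() appends current a to vals.
Step 2: First inner(): appends 15. Then a = 13.
Step 3: Second inner(): appends 13 (closure sees updated a). result = [15, 13]

The answer is [15, 13].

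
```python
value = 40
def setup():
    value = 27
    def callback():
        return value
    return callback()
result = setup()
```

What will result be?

Step 1: value = 40 globally, but setup() defines value = 27 locally.
Step 2: callback() looks up value. Not in local scope, so checks enclosing scope (setup) and finds value = 27.
Step 3: result = 27

The answer is 27.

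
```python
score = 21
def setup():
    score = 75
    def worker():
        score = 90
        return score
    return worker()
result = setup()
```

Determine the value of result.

Step 1: Three scopes define score: global (21), setup (75), worker (90).
Step 2: worker() has its own local score = 90, which shadows both enclosing and global.
Step 3: result = 90 (local wins in LEGB)

The answer is 90.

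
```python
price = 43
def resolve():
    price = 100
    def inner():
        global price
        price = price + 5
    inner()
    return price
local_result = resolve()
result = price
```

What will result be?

Step 1: Global price = 43. resolve() creates local price = 100.
Step 2: inner() declares global price and adds 5: global price = 43 + 5 = 48.
Step 3: resolve() returns its local price = 100 (unaffected by inner).
Step 4: result = global price = 48

The answer is 48.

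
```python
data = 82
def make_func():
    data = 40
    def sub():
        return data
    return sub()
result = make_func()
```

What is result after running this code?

Step 1: data = 82 globally, but make_func() defines data = 40 locally.
Step 2: sub() looks up data. Not in local scope, so checks enclosing scope (make_func) and finds data = 40.
Step 3: result = 40

The answer is 40.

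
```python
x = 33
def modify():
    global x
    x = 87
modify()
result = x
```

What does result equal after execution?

Step 1: x = 33 globally.
Step 2: modify() declares global x and sets it to 87.
Step 3: After modify(), global x = 87. result = 87

The answer is 87.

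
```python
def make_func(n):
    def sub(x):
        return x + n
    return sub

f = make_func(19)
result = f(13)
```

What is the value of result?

Step 1: make_func(19) creates a closure that captures n = 19.
Step 2: f(13) calls the closure with x = 13, returning 13 + 19 = 32.
Step 3: result = 32

The answer is 32.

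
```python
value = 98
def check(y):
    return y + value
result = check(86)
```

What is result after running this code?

Step 1: value = 98 is defined globally.
Step 2: check(86) uses parameter y = 86 and looks up value from global scope = 98.
Step 3: result = 86 + 98 = 184

The answer is 184.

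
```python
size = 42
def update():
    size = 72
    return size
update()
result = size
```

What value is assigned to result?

Step 1: size = 42 globally.
Step 2: update() creates a LOCAL size = 72 (no global keyword!).
Step 3: The global size is unchanged. result = 42

The answer is 42.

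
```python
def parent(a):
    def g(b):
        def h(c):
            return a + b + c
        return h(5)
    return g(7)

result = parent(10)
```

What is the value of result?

Step 1: a = 10, b = 7, c = 5 across three nested scopes.
Step 2: h() accesses all three via LEGB rule.
Step 3: result = 10 + 7 + 5 = 22

The answer is 22.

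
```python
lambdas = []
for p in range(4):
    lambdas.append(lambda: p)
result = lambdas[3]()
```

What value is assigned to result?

Step 1: The loop creates 4 lambdas, all referencing the same variable p.
Step 2: After the loop, p = 3 (final value).
Step 3: lambdas[3]() looks up p at call time and finds 3. This is the late binding gotcha. result = 3

The answer is 3.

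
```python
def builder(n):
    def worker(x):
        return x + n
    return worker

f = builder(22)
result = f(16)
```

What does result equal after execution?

Step 1: builder(22) creates a closure that captures n = 22.
Step 2: f(16) calls the closure with x = 16, returning 16 + 22 = 38.
Step 3: result = 38

The answer is 38.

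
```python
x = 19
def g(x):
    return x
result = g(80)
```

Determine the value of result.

Step 1: Global x = 19.
Step 2: g(80) takes parameter x = 80, which shadows the global.
Step 3: result = 80

The answer is 80.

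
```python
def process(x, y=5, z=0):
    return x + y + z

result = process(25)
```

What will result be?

Step 1: process(25) uses defaults y = 5, z = 0.
Step 2: Returns 25 + 5 + 0 = 30.
Step 3: result = 30

The answer is 30.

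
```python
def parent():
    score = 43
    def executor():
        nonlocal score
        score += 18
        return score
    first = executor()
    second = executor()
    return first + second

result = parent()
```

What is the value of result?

Step 1: score starts at 43.
Step 2: First call: score = 43 + 18 = 61, returns 61.
Step 3: Second call: score = 61 + 18 = 79, returns 79.
Step 4: result = 61 + 79 = 140

The answer is 140.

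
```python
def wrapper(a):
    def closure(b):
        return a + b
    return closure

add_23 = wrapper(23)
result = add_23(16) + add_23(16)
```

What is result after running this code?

Step 1: add_23 captures a = 23.
Step 2: add_23(16) = 23 + 16 = 39, called twice.
Step 3: result = 39 + 39 = 78

The answer is 78.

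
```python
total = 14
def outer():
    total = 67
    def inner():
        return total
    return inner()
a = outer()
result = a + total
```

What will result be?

Step 1: outer() has local total = 67. inner() reads from enclosing.
Step 2: outer() returns 67. Global total = 14 unchanged.
Step 3: result = 67 + 14 = 81

The answer is 81.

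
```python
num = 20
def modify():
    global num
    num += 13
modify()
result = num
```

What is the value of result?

Step 1: num = 20 globally.
Step 2: modify() modifies global num: num += 13 = 33.
Step 3: result = 33

The answer is 33.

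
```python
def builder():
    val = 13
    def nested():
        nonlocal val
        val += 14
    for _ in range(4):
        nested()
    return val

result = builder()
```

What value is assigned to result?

Step 1: val = 13.
Step 2: nested() is called 4 times in a loop, each adding 14 via nonlocal.
Step 3: val = 13 + 14 * 4 = 69

The answer is 69.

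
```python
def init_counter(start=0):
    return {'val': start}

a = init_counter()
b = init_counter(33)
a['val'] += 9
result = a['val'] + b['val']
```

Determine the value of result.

Step 1: init_counter() returns a new dict each call (immutable default 0).
Step 2: a = {'val': 0}, b = {'val': 33}.
Step 3: a['val'] += 9 = 9. result = 9 + 33 = 42

The answer is 42.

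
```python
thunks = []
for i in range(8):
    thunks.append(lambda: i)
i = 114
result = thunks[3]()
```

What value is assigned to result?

Step 1: Lambdas capture the variable i by reference, not by value.
Step 2: After the loop, i is reassigned to 114.
Step 3: thunks[3]() looks up the current i = 114. result = 114

The answer is 114.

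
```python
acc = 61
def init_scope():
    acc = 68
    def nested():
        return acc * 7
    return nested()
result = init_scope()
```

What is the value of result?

Step 1: init_scope() shadows global acc with acc = 68.
Step 2: nested() finds acc = 68 in enclosing scope, computes 68 * 7 = 476.
Step 3: result = 476

The answer is 476.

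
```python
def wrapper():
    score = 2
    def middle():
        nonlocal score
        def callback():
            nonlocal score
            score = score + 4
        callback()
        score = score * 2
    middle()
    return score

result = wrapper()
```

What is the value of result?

Step 1: score = 2.
Step 2: callback() adds 4: score = 2 + 4 = 6.
Step 3: middle() doubles: score = 6 * 2 = 12.
Step 4: result = 12

The answer is 12.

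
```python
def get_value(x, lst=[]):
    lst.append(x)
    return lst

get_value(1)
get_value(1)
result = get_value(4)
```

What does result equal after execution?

Step 1: Mutable default argument gotcha! The list [] is created once.
Step 2: Each call appends to the SAME list: [1], [1, 1], [1, 1, 4].
Step 3: result = [1, 1, 4]

The answer is [1, 1, 4].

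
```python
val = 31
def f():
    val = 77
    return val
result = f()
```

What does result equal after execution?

Step 1: Global val = 31.
Step 2: f() creates local val = 77, shadowing the global.
Step 3: Returns local val = 77. result = 77

The answer is 77.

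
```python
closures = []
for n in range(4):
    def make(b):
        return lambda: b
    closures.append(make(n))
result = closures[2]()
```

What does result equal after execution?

Step 1: make(n) creates a new scope capturing b = n at call time.
Step 2: closures[2] = make(2), so its lambda captures b = 2.
Step 3: result = 2 (closure factory fixes late binding)

The answer is 2.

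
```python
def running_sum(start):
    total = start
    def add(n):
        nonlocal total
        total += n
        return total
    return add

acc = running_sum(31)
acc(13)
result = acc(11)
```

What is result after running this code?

Step 1: running_sum(31) creates closure with total = 31.
Step 2: First acc(13): total = 31 + 13 = 44.
Step 3: Second acc(11): total = 44 + 11 = 55. result = 55

The answer is 55.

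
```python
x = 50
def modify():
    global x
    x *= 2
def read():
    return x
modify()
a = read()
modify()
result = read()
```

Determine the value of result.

Step 1: x = 50.
Step 2: First modify(): x = 50 * 2 = 100.
Step 3: Second modify(): x = 100 * 2 = 200.
Step 4: read() returns 200

The answer is 200.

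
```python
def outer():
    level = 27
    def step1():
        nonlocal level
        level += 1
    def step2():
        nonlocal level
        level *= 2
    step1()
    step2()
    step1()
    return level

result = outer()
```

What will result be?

Step 1: level = 27.
Step 2: step1(): level = 27 + 1 = 28.
Step 3: step2(): level = 28 * 2 = 56.
Step 4: step1(): level = 56 + 1 = 57. result = 57

The answer is 57.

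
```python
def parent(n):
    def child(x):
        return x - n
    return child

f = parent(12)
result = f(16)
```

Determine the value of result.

Step 1: parent(12) creates a closure capturing n = 12.
Step 2: f(16) computes 16 - 12 = 4.
Step 3: result = 4

The answer is 4.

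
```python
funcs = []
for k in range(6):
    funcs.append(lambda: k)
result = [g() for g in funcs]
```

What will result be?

Step 1: All 6 lambdas share the same variable k.
Step 2: After the loop, k = 5.
Step 3: Each call returns 5. result = [5, 5, 5, 5, 5, 5]

The answer is [5, 5, 5, 5, 5, 5].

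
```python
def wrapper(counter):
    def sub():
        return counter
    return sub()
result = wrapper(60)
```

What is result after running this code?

Step 1: wrapper(60) binds parameter counter = 60.
Step 2: sub() looks up counter in enclosing scope and finds the parameter counter = 60.
Step 3: result = 60

The answer is 60.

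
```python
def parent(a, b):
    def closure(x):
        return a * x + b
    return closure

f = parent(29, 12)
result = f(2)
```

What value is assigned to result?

Step 1: parent(29, 12) captures a = 29, b = 12.
Step 2: f(2) computes 29 * 2 + 12 = 70.
Step 3: result = 70

The answer is 70.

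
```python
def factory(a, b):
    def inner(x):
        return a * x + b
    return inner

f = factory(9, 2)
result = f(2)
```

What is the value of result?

Step 1: factory(9, 2) captures a = 9, b = 2.
Step 2: f(2) computes 9 * 2 + 2 = 20.
Step 3: result = 20

The answer is 20.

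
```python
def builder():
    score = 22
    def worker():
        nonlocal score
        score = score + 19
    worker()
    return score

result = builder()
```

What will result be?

Step 1: builder() sets score = 22.
Step 2: worker() uses nonlocal to modify score in builder's scope: score = 22 + 19 = 41.
Step 3: builder() returns the modified score = 41

The answer is 41.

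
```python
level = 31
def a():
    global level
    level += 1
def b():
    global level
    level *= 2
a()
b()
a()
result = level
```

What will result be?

Step 1: level = 31.
Step 2: a(): level = 31 + 1 = 32.
Step 3: b(): level = 32 * 2 = 64.
Step 4: a(): level = 64 + 1 = 65

The answer is 65.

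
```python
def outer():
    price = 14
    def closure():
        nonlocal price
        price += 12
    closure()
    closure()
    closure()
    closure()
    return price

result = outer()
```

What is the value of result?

Step 1: price starts at 14.
Step 2: closure() is called 4 times, each adding 12.
Step 3: price = 14 + 12 * 4 = 62

The answer is 62.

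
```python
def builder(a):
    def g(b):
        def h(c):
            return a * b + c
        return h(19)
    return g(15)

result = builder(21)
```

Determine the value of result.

Step 1: a = 21, b = 15, c = 19.
Step 2: h() computes a * b + c = 21 * 15 + 19 = 334.
Step 3: result = 334

The answer is 334.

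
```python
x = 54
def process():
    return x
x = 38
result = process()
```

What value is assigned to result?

Step 1: x is first set to 54, then reassigned to 38.
Step 2: process() is called after the reassignment, so it looks up the current global x = 38.
Step 3: result = 38

The answer is 38.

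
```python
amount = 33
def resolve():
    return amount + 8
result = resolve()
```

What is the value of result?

Step 1: amount = 33 is defined globally.
Step 2: resolve() looks up amount from global scope = 33, then computes 33 + 8 = 41.
Step 3: result = 41

The answer is 41.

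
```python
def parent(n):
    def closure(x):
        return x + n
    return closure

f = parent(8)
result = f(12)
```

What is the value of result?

Step 1: parent(8) creates a closure that captures n = 8.
Step 2: f(12) calls the closure with x = 12, returning 12 + 8 = 20.
Step 3: result = 20

The answer is 20.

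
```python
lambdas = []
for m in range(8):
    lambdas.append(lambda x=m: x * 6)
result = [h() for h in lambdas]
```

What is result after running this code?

Step 1: Default arg x=m captures m at each iteration.
Step 2: lambdas[k] has x defaulting to k, returns k * 6.
Step 3: result = [0, 6, 12, 18, 24, 30, 36, 42]

The answer is [0, 6, 12, 18, 24, 30, 36, 42].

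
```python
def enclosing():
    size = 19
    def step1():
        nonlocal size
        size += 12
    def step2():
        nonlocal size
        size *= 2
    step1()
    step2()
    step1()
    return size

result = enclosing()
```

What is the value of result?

Step 1: size = 19.
Step 2: step1(): size = 19 + 12 = 31.
Step 3: step2(): size = 31 * 2 = 62.
Step 4: step1(): size = 62 + 12 = 74. result = 74

The answer is 74.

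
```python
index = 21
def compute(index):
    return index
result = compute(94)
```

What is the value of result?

Step 1: Global index = 21.
Step 2: compute(94) takes parameter index = 94, which shadows the global.
Step 3: result = 94

The answer is 94.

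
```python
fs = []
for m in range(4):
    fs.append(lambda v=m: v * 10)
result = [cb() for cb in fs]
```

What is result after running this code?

Step 1: Default arg v=m captures m at each iteration.
Step 2: fs[k] has v defaulting to k, returns k * 10.
Step 3: result = [0, 10, 20, 30]

The answer is [0, 10, 20, 30].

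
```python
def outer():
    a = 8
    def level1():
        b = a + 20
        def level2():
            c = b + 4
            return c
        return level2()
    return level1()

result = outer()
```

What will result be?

Step 1: a = 8. b = a + 20 = 28.
Step 2: c = b + 4 = 28 + 4 = 32.
Step 3: result = 32

The answer is 32.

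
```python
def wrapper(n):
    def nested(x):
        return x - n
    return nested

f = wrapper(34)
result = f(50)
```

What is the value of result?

Step 1: wrapper(34) creates a closure capturing n = 34.
Step 2: f(50) computes 50 - 34 = 16.
Step 3: result = 16

The answer is 16.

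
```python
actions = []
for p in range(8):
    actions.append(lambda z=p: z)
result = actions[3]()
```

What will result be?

Step 1: Default argument z=p captures p's value at each iteration.
Step 2: actions[3] captured z = 3 when p was 3.
Step 3: result = 3

The answer is 3.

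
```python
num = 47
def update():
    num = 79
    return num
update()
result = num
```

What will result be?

Step 1: num = 47 globally.
Step 2: update() creates a LOCAL num = 79 (no global keyword!).
Step 3: The global num is unchanged. result = 47

The answer is 47.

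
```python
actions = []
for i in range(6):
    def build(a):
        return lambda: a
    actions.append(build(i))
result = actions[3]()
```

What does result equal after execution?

Step 1: build(i) creates a new scope capturing a = i at call time.
Step 2: actions[3] = build(3), so its lambda captures a = 3.
Step 3: result = 3 (closure factory fixes late binding)

The answer is 3.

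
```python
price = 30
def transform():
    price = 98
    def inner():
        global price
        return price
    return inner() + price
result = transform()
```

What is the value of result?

Step 1: Global price = 30. transform() shadows with local price = 98.
Step 2: inner() uses global keyword, so inner() returns global price = 30.
Step 3: transform() returns 30 + 98 = 128

The answer is 128.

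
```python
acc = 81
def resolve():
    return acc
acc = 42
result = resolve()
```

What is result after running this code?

Step 1: acc is first set to 81, then reassigned to 42.
Step 2: resolve() is called after the reassignment, so it looks up the current global acc = 42.
Step 3: result = 42

The answer is 42.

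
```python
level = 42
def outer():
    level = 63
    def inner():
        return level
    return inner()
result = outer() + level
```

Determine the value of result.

Step 1: Global level = 42. outer() shadows with level = 63.
Step 2: inner() returns enclosing level = 63. outer() = 63.
Step 3: result = 63 + global level (42) = 105

The answer is 105.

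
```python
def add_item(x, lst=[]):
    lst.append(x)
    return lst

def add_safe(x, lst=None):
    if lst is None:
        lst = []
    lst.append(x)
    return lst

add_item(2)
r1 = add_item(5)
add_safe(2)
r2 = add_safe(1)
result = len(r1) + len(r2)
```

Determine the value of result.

Step 1: add_item shares mutable default: after 2 calls, lst = [2, 5], len = 2.
Step 2: add_safe creates fresh list each time: r2 = [1], len = 1.
Step 3: result = 2 + 1 = 3

The answer is 3.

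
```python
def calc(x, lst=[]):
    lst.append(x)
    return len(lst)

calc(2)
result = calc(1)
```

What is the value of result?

Step 1: Mutable default list persists between calls.
Step 2: First call: lst = [2], len = 1. Second call: lst = [2, 1], len = 2.
Step 3: result = 2

The answer is 2.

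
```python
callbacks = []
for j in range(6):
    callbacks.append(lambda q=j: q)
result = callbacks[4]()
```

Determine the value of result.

Step 1: Default argument q=j captures j's value at each iteration.
Step 2: callbacks[4] captured q = 4 when j was 4.
Step 3: result = 4

The answer is 4.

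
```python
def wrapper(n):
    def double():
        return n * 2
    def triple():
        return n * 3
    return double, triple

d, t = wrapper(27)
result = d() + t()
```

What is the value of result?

Step 1: Both closures capture the same n = 27.
Step 2: d() = 27 * 2 = 54, t() = 27 * 3 = 81.
Step 3: result = 54 + 81 = 135

The answer is 135.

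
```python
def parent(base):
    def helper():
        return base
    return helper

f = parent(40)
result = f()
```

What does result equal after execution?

Step 1: parent(40) creates closure capturing base = 40.
Step 2: f() returns the captured base = 40.
Step 3: result = 40

The answer is 40.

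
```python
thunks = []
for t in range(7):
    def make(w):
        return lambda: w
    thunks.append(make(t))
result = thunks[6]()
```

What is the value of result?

Step 1: make(t) creates a new scope capturing w = t at call time.
Step 2: thunks[6] = make(6), so its lambda captures w = 6.
Step 3: result = 6 (closure factory fixes late binding)

The answer is 6.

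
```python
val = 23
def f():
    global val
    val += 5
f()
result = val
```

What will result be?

Step 1: val = 23 globally.
Step 2: f() modifies global val: val += 5 = 28.
Step 3: result = 28

The answer is 28.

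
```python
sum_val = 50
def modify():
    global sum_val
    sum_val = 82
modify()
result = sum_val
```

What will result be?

Step 1: sum_val = 50 globally.
Step 2: modify() declares global sum_val and sets it to 82.
Step 3: After modify(), global sum_val = 82. result = 82

The answer is 82.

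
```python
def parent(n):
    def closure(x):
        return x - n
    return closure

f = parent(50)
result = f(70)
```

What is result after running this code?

Step 1: parent(50) creates a closure capturing n = 50.
Step 2: f(70) computes 70 - 50 = 20.
Step 3: result = 20

The answer is 20.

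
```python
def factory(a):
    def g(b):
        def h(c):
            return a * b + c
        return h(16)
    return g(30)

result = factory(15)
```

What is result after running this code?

Step 1: a = 15, b = 30, c = 16.
Step 2: h() computes a * b + c = 15 * 30 + 16 = 466.
Step 3: result = 466

The answer is 466.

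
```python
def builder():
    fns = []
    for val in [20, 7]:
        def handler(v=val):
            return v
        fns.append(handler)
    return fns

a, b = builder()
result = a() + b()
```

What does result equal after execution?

Step 1: Default argument v=val captures val at each iteration.
Step 2: a() returns 20 (captured at first iteration), b() returns 7 (captured at second).
Step 3: result = 20 + 7 = 27

The answer is 27.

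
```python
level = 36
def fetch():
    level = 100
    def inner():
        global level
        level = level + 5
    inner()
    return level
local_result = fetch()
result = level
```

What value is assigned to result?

Step 1: Global level = 36. fetch() creates local level = 100.
Step 2: inner() declares global level and adds 5: global level = 36 + 5 = 41.
Step 3: fetch() returns its local level = 100 (unaffected by inner).
Step 4: result = global level = 41

The answer is 41.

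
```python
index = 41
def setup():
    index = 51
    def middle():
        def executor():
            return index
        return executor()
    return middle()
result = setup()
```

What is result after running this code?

Step 1: setup() defines index = 51. middle() and executor() have no local index.
Step 2: executor() checks local (none), enclosing middle() (none), enclosing setup() and finds index = 51.
Step 3: result = 51

The answer is 51.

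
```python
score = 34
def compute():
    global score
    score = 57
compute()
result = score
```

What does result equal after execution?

Step 1: score = 34 globally.
Step 2: compute() declares global score and sets it to 57.
Step 3: After compute(), global score = 57. result = 57

The answer is 57.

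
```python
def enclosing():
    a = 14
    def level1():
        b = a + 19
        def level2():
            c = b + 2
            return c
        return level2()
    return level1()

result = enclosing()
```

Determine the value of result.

Step 1: a = 14. b = a + 19 = 33.
Step 2: c = b + 2 = 33 + 2 = 35.
Step 3: result = 35

The answer is 35.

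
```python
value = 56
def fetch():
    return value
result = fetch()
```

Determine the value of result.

Step 1: value = 56 is defined in the global scope.
Step 2: fetch() looks up value. No local value exists, so Python checks the global scope via LEGB rule and finds value = 56.
Step 3: result = 56

The answer is 56.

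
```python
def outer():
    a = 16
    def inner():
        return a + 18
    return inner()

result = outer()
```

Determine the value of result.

Step 1: outer() defines a = 16.
Step 2: inner() reads a = 16 from enclosing scope, returns 16 + 18 = 34.
Step 3: result = 34

The answer is 34.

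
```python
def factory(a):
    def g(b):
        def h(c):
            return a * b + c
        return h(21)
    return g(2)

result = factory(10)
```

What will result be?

Step 1: a = 10, b = 2, c = 21.
Step 2: h() computes a * b + c = 10 * 2 + 21 = 41.
Step 3: result = 41

The answer is 41.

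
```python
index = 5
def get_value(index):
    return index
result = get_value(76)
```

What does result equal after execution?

Step 1: Global index = 5.
Step 2: get_value(76) takes parameter index = 76, which shadows the global.
Step 3: result = 76

The answer is 76.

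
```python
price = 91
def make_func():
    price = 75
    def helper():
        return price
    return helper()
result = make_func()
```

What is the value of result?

Step 1: price = 91 globally, but make_func() defines price = 75 locally.
Step 2: helper() looks up price. Not in local scope, so checks enclosing scope (make_func) and finds price = 75.
Step 3: result = 75

The answer is 75.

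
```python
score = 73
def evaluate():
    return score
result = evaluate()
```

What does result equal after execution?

Step 1: score = 73 is defined in the global scope.
Step 2: evaluate() looks up score. No local score exists, so Python checks the global scope via LEGB rule and finds score = 73.
Step 3: result = 73

The answer is 73.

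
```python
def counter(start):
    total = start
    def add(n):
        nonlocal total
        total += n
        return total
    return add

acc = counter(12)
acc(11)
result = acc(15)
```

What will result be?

Step 1: counter(12) creates closure with total = 12.
Step 2: First acc(11): total = 12 + 11 = 23.
Step 3: Second acc(15): total = 23 + 15 = 38. result = 38

The answer is 38.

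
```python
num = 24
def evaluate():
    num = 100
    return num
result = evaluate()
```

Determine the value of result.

Step 1: Global num = 24.
Step 2: evaluate() creates local num = 100, shadowing the global.
Step 3: Returns local num = 100. result = 100

The answer is 100.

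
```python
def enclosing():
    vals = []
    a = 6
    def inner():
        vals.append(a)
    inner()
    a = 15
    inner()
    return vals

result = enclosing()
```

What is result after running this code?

Step 1: a = 6. inner() appends current a to vals.
Step 2: First inner(): appends 6. Then a = 15.
Step 3: Second inner(): appends 15 (closure sees updated a). result = [6, 15]

The answer is [6, 15].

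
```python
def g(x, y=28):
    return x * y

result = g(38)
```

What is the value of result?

Step 1: g(38) uses default y = 28.
Step 2: Returns 38 * 28 = 1064.
Step 3: result = 1064

The answer is 1064.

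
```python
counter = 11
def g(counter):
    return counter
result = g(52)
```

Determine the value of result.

Step 1: Global counter = 11.
Step 2: g(52) takes parameter counter = 52, which shadows the global.
Step 3: result = 52

The answer is 52.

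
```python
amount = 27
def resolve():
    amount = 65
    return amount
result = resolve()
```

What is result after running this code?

Step 1: Global amount = 27.
Step 2: resolve() creates local amount = 65, shadowing the global.
Step 3: Returns local amount = 65. result = 65

The answer is 65.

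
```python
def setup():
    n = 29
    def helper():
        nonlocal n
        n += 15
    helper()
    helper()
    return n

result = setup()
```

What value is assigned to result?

Step 1: n starts at 29.
Step 2: helper() is called 2 times, each adding 15.
Step 3: n = 29 + 15 * 2 = 59

The answer is 59.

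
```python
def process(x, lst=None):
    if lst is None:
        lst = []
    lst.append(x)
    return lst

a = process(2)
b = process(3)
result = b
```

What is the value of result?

Step 1: None default with guard creates a NEW list each call.
Step 2: a = [2] (fresh list). b = [3] (another fresh list).
Step 3: result = [3] (this is the fix for mutable default)

The answer is [3].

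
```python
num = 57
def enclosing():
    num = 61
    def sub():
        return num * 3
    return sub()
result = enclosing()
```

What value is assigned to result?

Step 1: enclosing() shadows global num with num = 61.
Step 2: sub() finds num = 61 in enclosing scope, computes 61 * 3 = 183.
Step 3: result = 183

The answer is 183.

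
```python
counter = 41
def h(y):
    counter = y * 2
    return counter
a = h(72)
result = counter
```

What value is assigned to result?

Step 1: Global counter = 41.
Step 2: h(72) creates local counter = 72 * 2 = 144.
Step 3: Global counter unchanged because no global keyword. result = 41

The answer is 41.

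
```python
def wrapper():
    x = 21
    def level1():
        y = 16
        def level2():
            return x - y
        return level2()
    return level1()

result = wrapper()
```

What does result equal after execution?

Step 1: x = 21 in wrapper. y = 16 in level1.
Step 2: level2() reads x = 21 and y = 16 from enclosing scopes.
Step 3: result = 21 - 16 = 5

The answer is 5.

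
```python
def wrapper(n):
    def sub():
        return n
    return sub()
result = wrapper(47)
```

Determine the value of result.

Step 1: wrapper(47) binds parameter n = 47.
Step 2: sub() looks up n in enclosing scope and finds the parameter n = 47.
Step 3: result = 47

The answer is 47.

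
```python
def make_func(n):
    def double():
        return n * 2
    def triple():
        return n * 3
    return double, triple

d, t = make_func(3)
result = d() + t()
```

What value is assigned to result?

Step 1: Both closures capture the same n = 3.
Step 2: d() = 3 * 2 = 6, t() = 3 * 3 = 9.
Step 3: result = 6 + 9 = 15

The answer is 15.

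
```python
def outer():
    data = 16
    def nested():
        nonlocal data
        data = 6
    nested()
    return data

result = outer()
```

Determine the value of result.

Step 1: outer() sets data = 16.
Step 2: nested() uses nonlocal to reassign data = 6.
Step 3: result = 6

The answer is 6.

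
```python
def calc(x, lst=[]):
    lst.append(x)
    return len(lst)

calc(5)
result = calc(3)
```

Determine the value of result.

Step 1: Mutable default list persists between calls.
Step 2: First call: lst = [5], len = 1. Second call: lst = [5, 3], len = 2.
Step 3: result = 2

The answer is 2.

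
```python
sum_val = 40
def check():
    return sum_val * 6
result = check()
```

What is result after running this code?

Step 1: sum_val = 40 is defined globally.
Step 2: check() looks up sum_val from global scope = 40, then computes 40 * 6 = 240.
Step 3: result = 240

The answer is 240.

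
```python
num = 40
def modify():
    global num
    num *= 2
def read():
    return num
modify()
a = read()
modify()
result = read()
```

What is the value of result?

Step 1: num = 40.
Step 2: First modify(): num = 40 * 2 = 80.
Step 3: Second modify(): num = 80 * 2 = 160.
Step 4: read() returns 160

The answer is 160.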